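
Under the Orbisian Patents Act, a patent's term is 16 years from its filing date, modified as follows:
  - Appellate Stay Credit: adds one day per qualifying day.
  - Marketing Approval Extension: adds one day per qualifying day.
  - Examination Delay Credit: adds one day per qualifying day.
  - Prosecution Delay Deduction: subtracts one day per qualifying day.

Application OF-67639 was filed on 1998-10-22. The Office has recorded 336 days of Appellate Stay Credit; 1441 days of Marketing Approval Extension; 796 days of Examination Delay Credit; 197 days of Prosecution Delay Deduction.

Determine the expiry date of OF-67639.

2021-04-24

Base term: filing date + 16 years → 22 October 2014.
Appellate Stay Credit: +336 days → 23 September 2015.
Marketing Approval Extension: +1441 days → 3 September 2019.
Examination Delay Credit: +796 days → 7 November 2021.
Prosecution Delay Deduction: −197 days → 24 April 2021.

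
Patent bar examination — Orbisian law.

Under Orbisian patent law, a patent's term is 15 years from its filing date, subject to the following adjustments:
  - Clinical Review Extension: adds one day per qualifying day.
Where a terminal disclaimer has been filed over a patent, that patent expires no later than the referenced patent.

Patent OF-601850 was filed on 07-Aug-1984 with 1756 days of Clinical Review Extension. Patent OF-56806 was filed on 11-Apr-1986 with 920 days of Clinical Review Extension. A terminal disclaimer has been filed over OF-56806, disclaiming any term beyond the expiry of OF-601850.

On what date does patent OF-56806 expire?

Natural term of OF-56806:
  Base: filing + 15 years → 11 April 2001.
  Clinical Review Extension: +920 days → 18 October 2003.
Expiry of referenced patent OF-601850:
  Base: filing + 15 years → 7 August 1999.
  Clinical Review Extension: +1756 days → 28 May 2004.
Terminal disclaimer: OF-56806 expires on the earlier of 18 October 2003 and 28 May 2004.

October 18, 2003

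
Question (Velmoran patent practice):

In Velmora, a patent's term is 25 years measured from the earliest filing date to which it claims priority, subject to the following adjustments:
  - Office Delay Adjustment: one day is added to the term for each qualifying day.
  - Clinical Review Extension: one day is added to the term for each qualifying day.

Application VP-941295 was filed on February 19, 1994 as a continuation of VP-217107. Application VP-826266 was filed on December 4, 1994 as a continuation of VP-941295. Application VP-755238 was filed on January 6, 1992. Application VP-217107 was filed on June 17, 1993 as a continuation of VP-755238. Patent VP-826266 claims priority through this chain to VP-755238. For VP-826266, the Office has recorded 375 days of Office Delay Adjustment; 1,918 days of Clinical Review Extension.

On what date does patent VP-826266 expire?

Earliest priority filing: 6 January 1992.
Base term: 6 January 1992 + 25 years → 6 January 2017.
Office Delay Adjustment: +375 days → 16 January 2018.
Clinical Review Extension: +1918 days → 18 April 2023.

2023-04-18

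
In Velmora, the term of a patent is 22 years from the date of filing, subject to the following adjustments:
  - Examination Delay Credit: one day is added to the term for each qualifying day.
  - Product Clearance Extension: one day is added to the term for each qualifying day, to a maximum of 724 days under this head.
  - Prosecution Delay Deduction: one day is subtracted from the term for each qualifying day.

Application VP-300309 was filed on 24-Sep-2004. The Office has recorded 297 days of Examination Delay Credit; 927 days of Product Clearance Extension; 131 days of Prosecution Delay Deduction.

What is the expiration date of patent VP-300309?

March 2, 2029

Base term: filing date + 22 years → 24 September 2026.
Examination Delay Credit: +297 days → 18 July 2027.
Product Clearance Extension: 927 days claimed exceeds the 724-day cap, so +724 days → 11 July 2029.
Prosecution Delay Deduction: −131 days → 2 March 2029.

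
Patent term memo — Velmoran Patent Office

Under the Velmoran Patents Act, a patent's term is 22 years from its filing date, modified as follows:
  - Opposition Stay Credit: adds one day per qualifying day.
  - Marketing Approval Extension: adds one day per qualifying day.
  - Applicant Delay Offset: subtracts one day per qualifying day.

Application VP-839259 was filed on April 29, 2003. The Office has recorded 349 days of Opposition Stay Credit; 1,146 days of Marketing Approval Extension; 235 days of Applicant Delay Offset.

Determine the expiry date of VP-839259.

2028-10-10

Base term: filing date + 22 years → 29 April 2025.
Opposition Stay Credit: +349 days → 13 April 2026.
Marketing Approval Extension: +1146 days → 2 June 2029.
Applicant Delay Offset: −235 days → 10 October 2028.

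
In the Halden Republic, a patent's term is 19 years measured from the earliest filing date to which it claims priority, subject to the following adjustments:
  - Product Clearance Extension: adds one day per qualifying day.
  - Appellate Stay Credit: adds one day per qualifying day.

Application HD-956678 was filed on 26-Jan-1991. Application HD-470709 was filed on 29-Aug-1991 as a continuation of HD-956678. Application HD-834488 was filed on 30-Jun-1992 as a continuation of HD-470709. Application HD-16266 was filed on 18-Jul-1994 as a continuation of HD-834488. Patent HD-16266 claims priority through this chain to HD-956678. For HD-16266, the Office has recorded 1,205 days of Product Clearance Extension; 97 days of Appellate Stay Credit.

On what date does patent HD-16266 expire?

2013-08-20

Earliest priority filing: 26 January 1991.
Base term: 26 January 1991 + 19 years → 26 January 2010.
Product Clearance Extension: +1205 days → 15 May 2013.
Appellate Stay Credit: +97 days → 20 August 2013.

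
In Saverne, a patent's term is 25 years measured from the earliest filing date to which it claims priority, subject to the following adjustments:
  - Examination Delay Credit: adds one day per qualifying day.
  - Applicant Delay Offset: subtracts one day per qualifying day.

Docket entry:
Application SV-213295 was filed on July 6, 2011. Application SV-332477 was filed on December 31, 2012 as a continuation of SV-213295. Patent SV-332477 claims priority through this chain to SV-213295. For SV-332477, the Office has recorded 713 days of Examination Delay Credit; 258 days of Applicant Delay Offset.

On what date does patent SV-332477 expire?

October 4, 2037

Earliest priority filing: 6 July 2011.
Base term: 6 July 2011 + 25 years → 6 July 2036.
Examination Delay Credit: +713 days → 19 June 2038.
Applicant Delay Offset: −258 days → 4 October 2037.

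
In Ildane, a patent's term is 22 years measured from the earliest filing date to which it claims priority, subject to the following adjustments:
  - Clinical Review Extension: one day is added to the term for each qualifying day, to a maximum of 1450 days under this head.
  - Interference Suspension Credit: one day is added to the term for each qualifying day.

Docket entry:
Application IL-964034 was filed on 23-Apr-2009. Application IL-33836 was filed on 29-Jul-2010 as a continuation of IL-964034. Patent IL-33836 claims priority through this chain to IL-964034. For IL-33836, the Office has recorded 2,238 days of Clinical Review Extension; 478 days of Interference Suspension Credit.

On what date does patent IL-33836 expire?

Earliest priority filing: 23 April 2009.
Base term: 23 April 2009 + 22 years → 23 April 2031.
Clinical Review Extension: 2238 days claimed exceeds the 1450-day cap, so +1450 days → 12 April 2035.
Interference Suspension Credit: +478 days → 2 August 2036.

August 2, 2036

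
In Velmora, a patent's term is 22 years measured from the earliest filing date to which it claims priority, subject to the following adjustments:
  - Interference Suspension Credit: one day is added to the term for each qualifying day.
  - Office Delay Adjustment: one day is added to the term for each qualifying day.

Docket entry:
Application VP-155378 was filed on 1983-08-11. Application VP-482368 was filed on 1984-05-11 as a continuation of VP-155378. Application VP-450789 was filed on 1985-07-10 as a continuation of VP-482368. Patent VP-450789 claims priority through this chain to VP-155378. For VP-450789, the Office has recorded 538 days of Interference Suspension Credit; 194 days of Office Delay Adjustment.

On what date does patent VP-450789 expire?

Earliest priority filing: 11 August 1983.
Base term: 11 August 1983 + 22 years → 11 August 2005.
Interference Suspension Credit: +538 days → 31 January 2007.
Office Delay Adjustment: +194 days → 13 August 2007.

2007-08-13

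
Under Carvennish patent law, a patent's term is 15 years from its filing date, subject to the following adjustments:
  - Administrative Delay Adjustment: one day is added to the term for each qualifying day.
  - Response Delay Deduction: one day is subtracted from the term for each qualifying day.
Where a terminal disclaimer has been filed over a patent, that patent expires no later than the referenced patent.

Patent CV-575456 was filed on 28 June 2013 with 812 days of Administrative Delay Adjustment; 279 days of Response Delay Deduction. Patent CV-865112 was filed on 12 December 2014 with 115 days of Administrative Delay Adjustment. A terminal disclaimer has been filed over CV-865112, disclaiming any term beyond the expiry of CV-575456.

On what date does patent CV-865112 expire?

Natural term of CV-865112:
  Base: filing + 15 years → 12 December 2029.
  Administrative Delay Adjustment: +115 days → 6 April 2030.
Expiry of referenced patent CV-575456:
  Base: filing + 15 years → 28 June 2028.
  Administrative Delay Adjustment: +812 days → 18 September 2030.
  Response Delay Deduction: −279 days → 13 December 2029.
Terminal disclaimer: CV-865112 expires on the earlier of 6 April 2030 and 13 December 2029.

2029-12-13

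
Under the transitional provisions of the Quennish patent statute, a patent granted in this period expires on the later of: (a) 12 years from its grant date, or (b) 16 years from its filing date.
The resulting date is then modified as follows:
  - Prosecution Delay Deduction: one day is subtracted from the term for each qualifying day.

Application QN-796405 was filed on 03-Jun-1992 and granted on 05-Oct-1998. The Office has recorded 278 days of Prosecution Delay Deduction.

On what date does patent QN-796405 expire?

2009-12-31

(a) grant + 12 years → 5 October 2010.
(b) filing + 16 years → 3 June 2008.
Later of the two: 5 October 2010.
Prosecution Delay Deduction: −278 days → 31 December 2009.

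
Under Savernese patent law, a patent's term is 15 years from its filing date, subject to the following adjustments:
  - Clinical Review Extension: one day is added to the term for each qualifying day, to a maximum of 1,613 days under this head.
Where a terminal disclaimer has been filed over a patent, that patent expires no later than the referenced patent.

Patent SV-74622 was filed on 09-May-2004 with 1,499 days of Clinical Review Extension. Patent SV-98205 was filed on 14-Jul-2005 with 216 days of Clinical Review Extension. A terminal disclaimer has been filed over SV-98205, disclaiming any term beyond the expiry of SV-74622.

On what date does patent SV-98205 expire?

February 15, 2021

Natural term of SV-98205:
  Base: filing + 15 years → 14 July 2020.
  Clinical Review Extension: 216 days (within the 1613-day cap) → +216 days → 15 February 2021.
Expiry of referenced patent SV-74622:
  Base: filing + 15 years → 9 May 2019.
  Clinical Review Extension: 1499 days (within the 1613-day cap) → +1499 days → 16 June 2023.
Terminal disclaimer: SV-98205 expires on the earlier of 15 February 2021 and 16 June 2023.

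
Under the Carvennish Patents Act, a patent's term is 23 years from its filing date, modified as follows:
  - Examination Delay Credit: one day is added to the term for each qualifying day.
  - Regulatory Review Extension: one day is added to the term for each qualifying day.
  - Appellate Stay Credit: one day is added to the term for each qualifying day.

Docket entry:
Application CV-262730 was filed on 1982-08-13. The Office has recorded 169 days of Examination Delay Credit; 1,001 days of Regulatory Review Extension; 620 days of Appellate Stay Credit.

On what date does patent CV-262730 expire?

July 8, 2010

Base term: filing date + 23 years → 13 August 2005.
Examination Delay Credit: +169 days → 29 January 2006.
Regulatory Review Extension: +1001 days → 26 October 2008.
Appellate Stay Credit: +620 days → 8 July 2010.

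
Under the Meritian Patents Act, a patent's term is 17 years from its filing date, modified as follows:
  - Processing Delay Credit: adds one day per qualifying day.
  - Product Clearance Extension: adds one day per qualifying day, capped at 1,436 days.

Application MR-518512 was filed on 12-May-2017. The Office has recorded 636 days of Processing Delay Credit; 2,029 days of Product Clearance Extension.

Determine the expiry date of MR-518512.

January 13, 2040

Base term: filing date + 17 years → 12 May 2034.
Processing Delay Credit: +636 days → 7 February 2036.
Product Clearance Extension: 2029 days claimed exceeds the 1436-day cap, so +1436 days → 13 January 2040.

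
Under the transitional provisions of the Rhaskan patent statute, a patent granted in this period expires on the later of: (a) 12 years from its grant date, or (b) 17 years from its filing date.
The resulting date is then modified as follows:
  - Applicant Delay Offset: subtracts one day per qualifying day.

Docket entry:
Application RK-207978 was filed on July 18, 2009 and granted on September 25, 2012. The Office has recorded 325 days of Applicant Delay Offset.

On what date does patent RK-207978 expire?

(a) grant + 12 years → 25 September 2024.
(b) filing + 17 years → 18 July 2026.
Later of the two: 18 July 2026.
Applicant Delay Offset: −325 days → 27 August 2025.

2025-08-27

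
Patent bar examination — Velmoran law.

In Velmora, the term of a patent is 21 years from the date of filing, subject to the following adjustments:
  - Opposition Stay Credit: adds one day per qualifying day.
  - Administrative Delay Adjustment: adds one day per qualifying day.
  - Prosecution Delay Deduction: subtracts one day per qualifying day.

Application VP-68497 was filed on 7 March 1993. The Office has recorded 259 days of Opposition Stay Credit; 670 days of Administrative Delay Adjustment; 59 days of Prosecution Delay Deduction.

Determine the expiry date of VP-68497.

2016-07-24

Base term: filing date + 21 years → 7 March 2014.
Opposition Stay Credit: +259 days → 21 November 2014.
Administrative Delay Adjustment: +670 days → 21 September 2016.
Prosecution Delay Deduction: −59 days → 24 July 2016.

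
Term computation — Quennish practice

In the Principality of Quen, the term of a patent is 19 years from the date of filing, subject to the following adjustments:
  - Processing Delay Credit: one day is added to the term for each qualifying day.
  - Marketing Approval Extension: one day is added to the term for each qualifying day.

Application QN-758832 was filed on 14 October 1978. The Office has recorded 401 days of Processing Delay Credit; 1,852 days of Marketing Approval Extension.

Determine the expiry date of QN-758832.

Base term: filing date + 19 years → 14 October 1997.
Processing Delay Credit: +401 days → 19 November 1998.
Marketing Approval Extension: +1852 days → 15 December 2003.

2003-12-15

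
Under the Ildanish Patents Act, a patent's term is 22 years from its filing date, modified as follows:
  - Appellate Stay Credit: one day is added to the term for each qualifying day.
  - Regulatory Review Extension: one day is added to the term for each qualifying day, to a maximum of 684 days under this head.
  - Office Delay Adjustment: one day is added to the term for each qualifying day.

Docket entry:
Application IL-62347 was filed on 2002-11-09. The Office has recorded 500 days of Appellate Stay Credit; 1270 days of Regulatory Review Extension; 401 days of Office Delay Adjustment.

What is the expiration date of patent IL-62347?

March 13, 2029

Base term: filing date + 22 years → 9 November 2024.
Appellate Stay Credit: +500 days → 24 March 2026.
Regulatory Review Extension: 1270 days claimed exceeds the 684-day cap, so +684 days → 6 February 2028.
Office Delay Adjustment: +401 days → 13 March 2029.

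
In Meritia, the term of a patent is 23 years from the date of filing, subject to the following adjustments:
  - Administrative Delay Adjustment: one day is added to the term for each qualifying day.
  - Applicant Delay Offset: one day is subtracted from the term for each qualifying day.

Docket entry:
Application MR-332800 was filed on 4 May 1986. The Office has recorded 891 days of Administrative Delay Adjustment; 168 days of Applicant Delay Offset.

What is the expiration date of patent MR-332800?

April 27, 2011

Base term: filing date + 23 years → 4 May 2009.
Administrative Delay Adjustment: +891 days → 12 October 2011.
Applicant Delay Offset: −168 days → 27 April 2011.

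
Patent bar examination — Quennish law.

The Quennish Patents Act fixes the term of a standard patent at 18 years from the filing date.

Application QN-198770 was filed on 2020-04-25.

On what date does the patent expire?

April 25, 2038

Filing date + 18 years → 25 April 2038.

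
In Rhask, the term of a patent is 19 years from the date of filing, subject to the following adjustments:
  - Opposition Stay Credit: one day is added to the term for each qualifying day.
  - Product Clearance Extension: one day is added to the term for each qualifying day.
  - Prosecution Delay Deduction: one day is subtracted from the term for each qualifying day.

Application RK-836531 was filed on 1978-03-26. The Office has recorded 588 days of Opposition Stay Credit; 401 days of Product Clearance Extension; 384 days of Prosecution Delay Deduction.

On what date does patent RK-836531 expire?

Base term: filing date + 19 years → 26 March 1997.
Opposition Stay Credit: +588 days → 4 November 1998.
Product Clearance Extension: +401 days → 10 December 1999.
Prosecution Delay Deduction: −384 days → 21 November 1998.

1998-11-21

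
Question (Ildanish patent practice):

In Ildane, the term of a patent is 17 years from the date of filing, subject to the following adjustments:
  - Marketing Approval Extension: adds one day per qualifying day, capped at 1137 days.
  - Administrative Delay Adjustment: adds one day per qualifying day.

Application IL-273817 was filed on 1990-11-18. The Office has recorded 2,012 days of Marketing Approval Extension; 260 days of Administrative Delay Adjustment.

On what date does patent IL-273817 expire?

2011-09-15

Base term: filing date + 17 years → 18 November 2007.
Marketing Approval Extension: 2012 days claimed exceeds the 1137-day cap, so +1137 days → 29 December 2010.
Administrative Delay Adjustment: +260 days → 15 September 2011.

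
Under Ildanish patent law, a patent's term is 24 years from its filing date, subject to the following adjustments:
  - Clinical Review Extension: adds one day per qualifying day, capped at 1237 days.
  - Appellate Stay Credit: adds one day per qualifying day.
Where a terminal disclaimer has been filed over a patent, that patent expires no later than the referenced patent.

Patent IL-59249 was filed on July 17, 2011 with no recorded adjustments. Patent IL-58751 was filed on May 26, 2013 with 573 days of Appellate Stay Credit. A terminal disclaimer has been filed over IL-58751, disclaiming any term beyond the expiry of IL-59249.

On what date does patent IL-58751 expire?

2035-07-17

Natural term of IL-58751:
  Base: filing + 24 years → 26 May 2037.
  Appellate Stay Credit: +573 days → 20 December 2038.
Expiry of referenced patent IL-59249:
  Base: filing + 24 years → 17 July 2035.
Terminal disclaimer: IL-58751 expires on the earlier of 20 December 2038 and 17 July 2035.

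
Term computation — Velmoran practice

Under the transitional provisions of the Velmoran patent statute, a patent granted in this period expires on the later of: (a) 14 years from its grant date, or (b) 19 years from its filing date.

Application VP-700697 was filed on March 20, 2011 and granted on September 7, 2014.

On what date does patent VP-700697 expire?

2030-03-20

(a) grant + 14 years → 7 September 2028.
(b) filing + 19 years → 20 March 2030.
Later of the two: 20 March 2030.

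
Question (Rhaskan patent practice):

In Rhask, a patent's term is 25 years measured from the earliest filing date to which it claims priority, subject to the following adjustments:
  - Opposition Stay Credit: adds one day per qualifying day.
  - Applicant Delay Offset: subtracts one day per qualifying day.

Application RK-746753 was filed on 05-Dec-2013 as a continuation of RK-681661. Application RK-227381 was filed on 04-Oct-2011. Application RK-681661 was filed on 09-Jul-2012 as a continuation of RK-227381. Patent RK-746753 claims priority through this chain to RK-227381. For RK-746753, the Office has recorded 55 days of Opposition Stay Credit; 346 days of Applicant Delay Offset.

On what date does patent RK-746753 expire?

Earliest priority filing: 4 October 2011.
Base term: 4 October 2011 + 25 years → 4 October 2036.
Opposition Stay Credit: +55 days → 28 November 2036.
Applicant Delay Offset: −346 days → 18 December 2035.

2035-12-18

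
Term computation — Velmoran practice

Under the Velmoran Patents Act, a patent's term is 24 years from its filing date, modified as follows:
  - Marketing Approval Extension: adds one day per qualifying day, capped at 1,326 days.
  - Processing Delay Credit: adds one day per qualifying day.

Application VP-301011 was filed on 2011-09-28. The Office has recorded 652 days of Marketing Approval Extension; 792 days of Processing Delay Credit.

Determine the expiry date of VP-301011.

2039-09-11

Base term: filing date + 24 years → 28 September 2035.
Marketing Approval Extension: 652 days (within the 1326-day cap) → +652 days → 11 July 2037.
Processing Delay Credit: +792 days → 11 September 2039.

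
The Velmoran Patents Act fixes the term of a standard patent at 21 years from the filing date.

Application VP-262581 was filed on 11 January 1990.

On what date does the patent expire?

Filing date + 21 years → 11 January 2011.

January 11, 2011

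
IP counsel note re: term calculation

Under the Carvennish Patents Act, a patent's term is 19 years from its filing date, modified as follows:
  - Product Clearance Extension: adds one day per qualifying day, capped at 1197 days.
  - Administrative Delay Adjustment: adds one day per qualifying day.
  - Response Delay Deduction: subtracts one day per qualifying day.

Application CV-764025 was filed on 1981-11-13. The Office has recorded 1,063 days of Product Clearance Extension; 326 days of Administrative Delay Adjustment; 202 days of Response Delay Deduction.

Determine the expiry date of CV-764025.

2004-02-13

Base term: filing date + 19 years → 13 November 2000.
Product Clearance Extension: 1063 days (within the 1197-day cap) → +1063 days → 12 October 2003.
Administrative Delay Adjustment: +326 days → 2 September 2004.
Response Delay Deduction: −202 days → 13 February 2004.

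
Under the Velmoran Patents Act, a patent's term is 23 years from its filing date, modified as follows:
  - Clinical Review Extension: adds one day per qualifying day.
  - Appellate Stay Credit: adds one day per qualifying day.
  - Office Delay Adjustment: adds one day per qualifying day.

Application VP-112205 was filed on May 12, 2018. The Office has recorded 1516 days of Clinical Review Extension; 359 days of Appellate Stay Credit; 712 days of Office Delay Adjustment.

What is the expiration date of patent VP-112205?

2048-06-11

Base term: filing date + 23 years → 12 May 2041.
Clinical Review Extension: +1516 days → 6 July 2045.
Appellate Stay Credit: +359 days → 30 June 2046.
Office Delay Adjustment: +712 days → 11 June 2048.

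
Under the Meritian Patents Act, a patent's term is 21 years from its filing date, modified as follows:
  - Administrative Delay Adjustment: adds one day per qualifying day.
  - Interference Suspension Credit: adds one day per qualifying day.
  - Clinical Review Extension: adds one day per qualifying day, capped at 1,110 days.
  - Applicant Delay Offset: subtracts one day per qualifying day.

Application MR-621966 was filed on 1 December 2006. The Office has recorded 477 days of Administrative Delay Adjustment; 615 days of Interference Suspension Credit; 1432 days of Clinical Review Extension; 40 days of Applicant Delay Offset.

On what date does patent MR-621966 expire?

Base term: filing date + 21 years → 1 December 2027.
Administrative Delay Adjustment: +477 days → 22 March 2029.
Interference Suspension Credit: +615 days → 27 November 2030.
Clinical Review Extension: 1432 days claimed exceeds the 1110-day cap, so +1110 days → 11 December 2033.
Applicant Delay Offset: −40 days → 1 November 2033.

2033-11-01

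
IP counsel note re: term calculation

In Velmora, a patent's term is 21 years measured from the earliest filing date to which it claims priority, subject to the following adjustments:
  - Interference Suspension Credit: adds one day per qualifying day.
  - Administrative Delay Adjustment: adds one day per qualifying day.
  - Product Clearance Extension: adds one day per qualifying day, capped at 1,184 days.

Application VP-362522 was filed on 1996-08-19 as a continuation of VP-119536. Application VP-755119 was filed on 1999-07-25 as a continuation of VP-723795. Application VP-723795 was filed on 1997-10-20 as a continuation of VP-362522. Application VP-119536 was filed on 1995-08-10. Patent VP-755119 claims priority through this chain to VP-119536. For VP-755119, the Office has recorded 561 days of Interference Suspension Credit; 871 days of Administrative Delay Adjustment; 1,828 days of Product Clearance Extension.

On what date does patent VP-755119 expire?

Earliest priority filing: 10 August 1995.
Base term: 10 August 1995 + 21 years → 10 August 2016.
Interference Suspension Credit: +561 days → 22 February 2018.
Administrative Delay Adjustment: +871 days → 12 July 2020.
Product Clearance Extension: 1828 days claimed exceeds the 1184-day cap, so +1184 days → 9 October 2023.

October 9, 2023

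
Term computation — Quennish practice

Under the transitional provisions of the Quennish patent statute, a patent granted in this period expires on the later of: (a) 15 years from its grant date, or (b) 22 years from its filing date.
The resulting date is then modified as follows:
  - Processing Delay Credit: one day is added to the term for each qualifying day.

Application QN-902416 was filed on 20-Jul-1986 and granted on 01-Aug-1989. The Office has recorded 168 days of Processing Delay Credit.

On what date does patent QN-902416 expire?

January 4, 2009

(a) grant + 15 years → 1 August 2004.
(b) filing + 22 years → 20 July 2008.
Later of the two: 20 July 2008.
Processing Delay Credit: +168 days → 4 January 2009.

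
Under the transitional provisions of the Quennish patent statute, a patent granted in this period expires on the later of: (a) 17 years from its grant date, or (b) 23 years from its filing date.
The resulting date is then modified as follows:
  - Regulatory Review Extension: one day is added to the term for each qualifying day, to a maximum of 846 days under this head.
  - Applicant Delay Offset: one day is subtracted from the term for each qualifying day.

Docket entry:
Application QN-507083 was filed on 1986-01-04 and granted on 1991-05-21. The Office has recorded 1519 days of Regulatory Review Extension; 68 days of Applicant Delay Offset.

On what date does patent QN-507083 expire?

February 21, 2011

(a) grant + 17 years → 21 May 2008.
(b) filing + 23 years → 4 January 2009.
Later of the two: 4 January 2009.
Regulatory Review Extension: 1519 days claimed exceeds the 846-day cap, so +846 days → 30 April 2011.
Applicant Delay Offset: −68 days → 21 February 2011.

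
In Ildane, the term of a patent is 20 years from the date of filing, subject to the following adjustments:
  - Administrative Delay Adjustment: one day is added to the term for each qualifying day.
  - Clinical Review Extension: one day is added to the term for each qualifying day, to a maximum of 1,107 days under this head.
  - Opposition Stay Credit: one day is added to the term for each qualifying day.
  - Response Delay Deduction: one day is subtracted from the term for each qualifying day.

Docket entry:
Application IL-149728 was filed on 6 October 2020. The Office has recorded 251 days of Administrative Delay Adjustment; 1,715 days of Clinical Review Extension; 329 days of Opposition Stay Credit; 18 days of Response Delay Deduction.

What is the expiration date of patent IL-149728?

Base term: filing date + 20 years → 6 October 2040.
Administrative Delay Adjustment: +251 days → 14 June 2041.
Clinical Review Extension: 1715 days claimed exceeds the 1107-day cap, so +1107 days → 25 June 2044.
Opposition Stay Credit: +329 days → 20 May 2045.
Response Delay Deduction: −18 days → 2 May 2045.

May 2, 2045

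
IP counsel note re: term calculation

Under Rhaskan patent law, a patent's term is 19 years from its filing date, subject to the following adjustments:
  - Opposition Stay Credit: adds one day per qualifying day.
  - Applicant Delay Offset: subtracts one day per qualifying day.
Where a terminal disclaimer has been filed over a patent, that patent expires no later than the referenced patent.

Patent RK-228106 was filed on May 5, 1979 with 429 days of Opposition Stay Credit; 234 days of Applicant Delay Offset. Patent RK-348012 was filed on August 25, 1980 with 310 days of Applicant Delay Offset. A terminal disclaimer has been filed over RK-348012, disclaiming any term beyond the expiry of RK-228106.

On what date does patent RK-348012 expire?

Natural term of RK-348012:
  Base: filing + 19 years → 25 August 1999.
  Applicant Delay Offset: −310 days → 19 October 1998.
Expiry of referenced patent RK-228106:
  Base: filing + 19 years → 5 May 1998.
  Opposition Stay Credit: +429 days → 8 July 1999.
  Applicant Delay Offset: −234 days → 16 November 1998.
Terminal disclaimer: RK-348012 expires on the earlier of 19 October 1998 and 16 November 1998.

1998-10-19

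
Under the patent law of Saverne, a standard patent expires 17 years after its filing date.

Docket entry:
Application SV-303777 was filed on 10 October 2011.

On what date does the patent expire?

2028-10-10

Filing date + 17 years → 10 October 2028.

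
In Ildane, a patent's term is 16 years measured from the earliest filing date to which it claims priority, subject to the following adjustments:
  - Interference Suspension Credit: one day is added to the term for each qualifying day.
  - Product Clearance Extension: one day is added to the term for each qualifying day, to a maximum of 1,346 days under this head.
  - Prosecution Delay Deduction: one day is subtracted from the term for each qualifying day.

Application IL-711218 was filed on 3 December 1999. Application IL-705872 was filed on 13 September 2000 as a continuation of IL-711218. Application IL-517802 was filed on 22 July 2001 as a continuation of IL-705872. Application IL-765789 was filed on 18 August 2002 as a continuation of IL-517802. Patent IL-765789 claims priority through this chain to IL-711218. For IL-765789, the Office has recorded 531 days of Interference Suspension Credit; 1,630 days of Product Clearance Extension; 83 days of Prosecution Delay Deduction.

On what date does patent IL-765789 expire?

October 31, 2020

Earliest priority filing: 3 December 1999.
Base term: 3 December 1999 + 16 years → 3 December 2015.
Interference Suspension Credit: +531 days → 17 May 2017.
Product Clearance Extension: 1630 days claimed exceeds the 1346-day cap, so +1346 days → 22 January 2021.
Prosecution Delay Deduction: −83 days → 31 October 2020.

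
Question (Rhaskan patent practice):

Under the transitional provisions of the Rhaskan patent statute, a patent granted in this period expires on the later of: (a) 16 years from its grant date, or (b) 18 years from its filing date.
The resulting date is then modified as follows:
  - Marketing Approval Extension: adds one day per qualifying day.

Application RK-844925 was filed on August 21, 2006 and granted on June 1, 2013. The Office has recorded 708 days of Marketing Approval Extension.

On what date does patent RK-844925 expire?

(a) grant + 16 years → 1 June 2029.
(b) filing + 18 years → 21 August 2024.
Later of the two: 1 June 2029.
Marketing Approval Extension: +708 days → 10 May 2031.

May 10, 2031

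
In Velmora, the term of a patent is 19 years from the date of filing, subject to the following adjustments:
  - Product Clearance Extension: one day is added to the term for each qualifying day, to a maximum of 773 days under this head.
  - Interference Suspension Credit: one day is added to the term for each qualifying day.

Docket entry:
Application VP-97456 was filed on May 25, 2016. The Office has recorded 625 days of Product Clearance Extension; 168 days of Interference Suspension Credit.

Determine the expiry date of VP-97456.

Base term: filing date + 19 years → 25 May 2035.
Product Clearance Extension: 625 days (within the 773-day cap) → +625 days → 8 February 2037.
Interference Suspension Credit: +168 days → 26 July 2037.

2037-07-26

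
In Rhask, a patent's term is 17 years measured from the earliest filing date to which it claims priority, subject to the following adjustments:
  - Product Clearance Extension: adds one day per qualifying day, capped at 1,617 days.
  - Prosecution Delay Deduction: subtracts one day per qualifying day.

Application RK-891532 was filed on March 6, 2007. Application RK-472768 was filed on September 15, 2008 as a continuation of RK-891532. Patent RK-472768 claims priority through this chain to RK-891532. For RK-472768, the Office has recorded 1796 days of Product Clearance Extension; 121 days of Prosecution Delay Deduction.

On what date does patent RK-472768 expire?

April 10, 2028

Earliest priority filing: 6 March 2007.
Base term: 6 March 2007 + 17 years → 6 March 2024.
Product Clearance Extension: 1796 days claimed exceeds the 1617-day cap, so +1617 days → 9 August 2028.
Prosecution Delay Deduction: −121 days → 10 April 2028.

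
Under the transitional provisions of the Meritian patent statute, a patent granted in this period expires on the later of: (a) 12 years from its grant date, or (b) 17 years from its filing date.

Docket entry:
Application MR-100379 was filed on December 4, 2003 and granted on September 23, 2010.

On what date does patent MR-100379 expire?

2022-09-23

(a) grant + 12 years → 23 September 2022.
(b) filing + 17 years → 4 December 2020.
Later of the two: 23 September 2022.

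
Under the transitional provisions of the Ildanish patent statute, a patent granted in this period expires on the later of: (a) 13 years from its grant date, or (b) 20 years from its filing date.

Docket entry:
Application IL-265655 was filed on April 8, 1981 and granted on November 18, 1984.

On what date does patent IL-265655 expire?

(a) grant + 13 years → 18 November 1997.
(b) filing + 20 years → 8 April 2001.
Later of the two: 8 April 2001.

April 8, 2001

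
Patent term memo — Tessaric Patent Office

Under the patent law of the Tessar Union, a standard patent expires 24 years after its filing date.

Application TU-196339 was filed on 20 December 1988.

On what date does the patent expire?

2012-12-20

Filing date + 24 years → 20 December 2012.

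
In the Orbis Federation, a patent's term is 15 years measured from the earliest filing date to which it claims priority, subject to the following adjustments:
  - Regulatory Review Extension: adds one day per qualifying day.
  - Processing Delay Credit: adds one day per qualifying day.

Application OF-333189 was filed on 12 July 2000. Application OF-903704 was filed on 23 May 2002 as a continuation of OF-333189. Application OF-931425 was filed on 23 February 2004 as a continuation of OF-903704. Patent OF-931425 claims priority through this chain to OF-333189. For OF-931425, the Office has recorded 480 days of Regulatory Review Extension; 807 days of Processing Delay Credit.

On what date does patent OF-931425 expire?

2019-01-19

Earliest priority filing: 12 July 2000.
Base term: 12 July 2000 + 15 years → 12 July 2015.
Regulatory Review Extension: +480 days → 3 November 2016.
Processing Delay Credit: +807 days → 19 January 2019.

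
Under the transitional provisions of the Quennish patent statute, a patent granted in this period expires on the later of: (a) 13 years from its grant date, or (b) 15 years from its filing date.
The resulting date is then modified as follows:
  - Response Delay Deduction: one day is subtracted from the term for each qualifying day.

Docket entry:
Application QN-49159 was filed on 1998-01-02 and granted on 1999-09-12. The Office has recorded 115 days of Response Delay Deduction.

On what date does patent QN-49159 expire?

2012-09-09

(a) grant + 13 years → 12 September 2012.
(b) filing + 15 years → 2 January 2013.
Later of the two: 2 January 2013.
Response Delay Deduction: −115 days → 9 September 2012.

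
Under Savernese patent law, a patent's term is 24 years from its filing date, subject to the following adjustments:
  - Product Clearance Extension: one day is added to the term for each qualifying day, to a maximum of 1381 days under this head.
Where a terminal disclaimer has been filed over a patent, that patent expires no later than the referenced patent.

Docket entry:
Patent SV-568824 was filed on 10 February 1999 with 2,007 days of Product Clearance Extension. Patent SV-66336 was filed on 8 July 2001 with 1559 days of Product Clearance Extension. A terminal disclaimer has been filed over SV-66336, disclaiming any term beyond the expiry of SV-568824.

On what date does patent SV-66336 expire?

Natural term of SV-66336:
  Base: filing + 24 years → 8 July 2025.
  Product Clearance Extension: 1559 days claimed exceeds the 1381-day cap, so +1381 days → 19 April 2029.
Expiry of referenced patent SV-568824:
  Base: filing + 24 years → 10 February 2023.
  Product Clearance Extension: 2007 days claimed exceeds the 1381-day cap, so +1381 days → 22 November 2026.
Terminal disclaimer: SV-66336 expires on the earlier of 19 April 2029 and 22 November 2026.

November 22, 2026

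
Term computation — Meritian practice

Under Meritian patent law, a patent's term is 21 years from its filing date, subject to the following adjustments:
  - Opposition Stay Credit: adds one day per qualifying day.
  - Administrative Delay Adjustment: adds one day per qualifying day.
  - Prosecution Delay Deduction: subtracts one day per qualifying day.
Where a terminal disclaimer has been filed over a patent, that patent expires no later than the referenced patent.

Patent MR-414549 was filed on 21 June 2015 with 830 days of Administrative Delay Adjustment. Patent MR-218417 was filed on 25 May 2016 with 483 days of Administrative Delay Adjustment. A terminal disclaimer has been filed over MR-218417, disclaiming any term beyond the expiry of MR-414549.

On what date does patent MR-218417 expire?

2038-09-20

Natural term of MR-218417:
  Base: filing + 21 years → 25 May 2037.
  Administrative Delay Adjustment: +483 days → 20 September 2038.
Expiry of referenced patent MR-414549:
  Base: filing + 21 years → 21 June 2036.
  Administrative Delay Adjustment: +830 days → 29 September 2038.
Terminal disclaimer: MR-218417 expires on the earlier of 20 September 2038 and 29 September 2038.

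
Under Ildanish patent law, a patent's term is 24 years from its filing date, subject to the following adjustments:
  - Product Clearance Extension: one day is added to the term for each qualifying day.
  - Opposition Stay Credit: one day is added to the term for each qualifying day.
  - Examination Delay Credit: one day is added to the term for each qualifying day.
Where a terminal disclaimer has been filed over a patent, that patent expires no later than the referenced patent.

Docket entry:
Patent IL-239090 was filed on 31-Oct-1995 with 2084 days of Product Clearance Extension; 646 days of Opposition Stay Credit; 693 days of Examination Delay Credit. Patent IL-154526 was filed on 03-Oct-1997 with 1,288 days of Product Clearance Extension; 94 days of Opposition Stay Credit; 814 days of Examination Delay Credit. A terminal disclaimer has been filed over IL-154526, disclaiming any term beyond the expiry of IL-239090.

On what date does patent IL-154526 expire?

Natural term of IL-154526:
  Base: filing + 24 years → 3 October 2021.
  Product Clearance Extension: +1288 days → 13 April 2025.
  Opposition Stay Credit: +94 days → 16 July 2025.
  Examination Delay Credit: +814 days → 8 October 2027.
Expiry of referenced patent IL-239090:
  Base: filing + 24 years → 31 October 2019.
  Product Clearance Extension: +2084 days → 15 July 2025.
  Opposition Stay Credit: +646 days → 22 April 2027.
  Examination Delay Credit: +693 days → 15 March 2029.
Terminal disclaimer: IL-154526 expires on the earlier of 8 October 2027 and 15 March 2029.

2027-10-08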